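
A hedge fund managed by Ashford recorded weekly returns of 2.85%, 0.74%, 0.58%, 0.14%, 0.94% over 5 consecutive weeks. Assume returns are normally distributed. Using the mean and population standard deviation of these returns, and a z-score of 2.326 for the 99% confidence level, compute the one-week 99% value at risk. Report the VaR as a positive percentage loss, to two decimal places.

1.13

μ = (2.85 + 0.74 + 0.58 + 0.14 + 0.94) / 5 = 5.250 / 5 = 1.0500%
Σ(r − μ)² = (2.85 − 1.0500)² + (0.74 − 1.0500)² + … = 4.3972
population σ = √(4.3972 / 5) = √0.8794 = 0.9378%
VaR = −(μ − z·σ) = −(1.0500 − 2.326 × 0.9378) = −(-1.1313) = 1.1313%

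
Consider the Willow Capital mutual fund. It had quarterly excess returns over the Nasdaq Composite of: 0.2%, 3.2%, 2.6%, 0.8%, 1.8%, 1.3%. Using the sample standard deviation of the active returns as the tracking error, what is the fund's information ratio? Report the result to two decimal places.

1.47

r̄ = (0.2 + 3.2 + 2.6 + 0.8 + 1.8 + 1.3) / 6 = 9.90 / 6 = 1.6500%
Sample std dev = √[6.2750 / 5] = 1.1203%
IR = r̄ / tracking error = 1.6500 / 1.1203 = 1.4728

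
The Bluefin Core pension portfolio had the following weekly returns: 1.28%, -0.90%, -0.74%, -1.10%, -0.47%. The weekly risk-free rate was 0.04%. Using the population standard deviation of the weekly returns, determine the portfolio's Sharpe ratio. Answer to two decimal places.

-0.50

r̄ = (1.28 − 0.9 − 0.74 − 1.1 − 0.47) / 5 = -0.3860%
Population σ = √[Σ(r − r̄)² / 5] = √[3.6819 / 5] = √0.7364 = 0.8581%
Sharpe = (r̄ − rf) / σ = (-0.3860 − 0.04) / 0.8581 = -0.4260 / 0.8581 = -0.4964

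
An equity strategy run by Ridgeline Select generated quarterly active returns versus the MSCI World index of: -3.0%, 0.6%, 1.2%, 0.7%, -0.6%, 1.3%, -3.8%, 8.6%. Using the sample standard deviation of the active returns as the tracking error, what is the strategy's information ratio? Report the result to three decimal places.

0.167

r̄ = (-3 + 0.6 + 1.2 + 0.7 − 0.6 + 1.3 − 3.8 + 8.6) / 8 = 5.00 / 8 = 0.6250%
Sample std dev = √[98.6150 / 7] = 3.7534%
IR = r̄ / tracking error = 0.6250 / 3.7534 = 0.1665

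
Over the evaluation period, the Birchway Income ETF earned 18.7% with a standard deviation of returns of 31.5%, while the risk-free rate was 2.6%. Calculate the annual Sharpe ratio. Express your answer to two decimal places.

Sharpe = (Rp − Rf) / σp = (18.7% − 2.6%) / 31.5% = 16.10% / 31.5% = 0.5111

0.51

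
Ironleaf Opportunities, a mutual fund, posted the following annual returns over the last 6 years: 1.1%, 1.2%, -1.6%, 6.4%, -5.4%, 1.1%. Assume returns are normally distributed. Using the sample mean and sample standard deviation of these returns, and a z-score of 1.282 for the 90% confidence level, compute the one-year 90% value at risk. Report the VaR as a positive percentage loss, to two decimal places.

Mean return μ = 2.80 / 6 = 0.4667%
Σ(r − μ)² = (1.1 − 0.4667)² + (1.2 − 0.4667)² + (-1.6 − 0.4667)² + … = 75.2333
σ = √[75.2333 / 5] = 3.8790%
VaR = −(μ − z·σ) = −(0.4667 − 1.282 × 3.8790) = −(-4.5062) = 4.5062%

4.51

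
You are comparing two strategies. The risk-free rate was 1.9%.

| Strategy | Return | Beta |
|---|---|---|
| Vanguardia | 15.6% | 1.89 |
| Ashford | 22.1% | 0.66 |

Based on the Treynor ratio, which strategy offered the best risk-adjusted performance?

Vanguardia: Treynor = (15.6% − 1.9%) / 1.89 = 7.249
Ashford: Treynor = (22.1% − 1.9%) / 0.66 = 30.606
Highest: Ashford (30.606).

Ashford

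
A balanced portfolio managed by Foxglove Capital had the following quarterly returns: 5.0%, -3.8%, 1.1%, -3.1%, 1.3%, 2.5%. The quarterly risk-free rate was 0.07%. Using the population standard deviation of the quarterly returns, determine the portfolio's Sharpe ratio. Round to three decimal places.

0.140

Mean return r̄ = 3.00 / 6 = 0.5000%
Σ(r − r̄)² = (5 − 0.5000)² + (-3.8 − 0.5000)² + (1.1 − 0.5000)² + … = 56.7000
population σ = √(56.7000 / 6) = √9.4500 = 3.0741%
Sharpe = (r̄ − rf) / σ = (0.5000 − 0.07) / 3.0741 = 0.4300 / 3.0741 = 0.1399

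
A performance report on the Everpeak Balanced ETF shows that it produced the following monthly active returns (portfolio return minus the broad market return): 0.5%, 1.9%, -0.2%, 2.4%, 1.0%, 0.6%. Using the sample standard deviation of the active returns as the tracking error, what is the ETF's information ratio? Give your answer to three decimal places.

1.076

r̄ = (0.5 + 1.9 − 0.2 + 2.4 + 1 + 0.6) / 6 = 6.20 / 6 = 1.0333%
Σ(r − r̄)² = (0.5 − 1.0333)² + (1.9 − 1.0333)² + … = 4.6133
σ = √[4.6133 / 5] = 0.9606%
IR = r̄ / tracking error = 1.0333 / 0.9606 = 1.0757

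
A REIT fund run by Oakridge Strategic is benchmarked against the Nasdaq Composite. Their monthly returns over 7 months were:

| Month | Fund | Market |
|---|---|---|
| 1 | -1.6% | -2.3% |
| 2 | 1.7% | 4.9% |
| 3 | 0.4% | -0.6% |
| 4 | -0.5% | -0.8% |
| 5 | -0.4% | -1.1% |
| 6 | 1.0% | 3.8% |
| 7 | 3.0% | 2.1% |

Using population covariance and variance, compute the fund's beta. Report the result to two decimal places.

0.43

r̄p = 0.5143%,  r̄m = 0.8571%
Cov = Σ(rp − r̄p)(rm − r̄m) / 7 = 2.8035
Var(rm) = Σ(rm − r̄m)² / 7 = 6.4596
β = Cov / Var = 2.8035 / 6.4596 = 0.4340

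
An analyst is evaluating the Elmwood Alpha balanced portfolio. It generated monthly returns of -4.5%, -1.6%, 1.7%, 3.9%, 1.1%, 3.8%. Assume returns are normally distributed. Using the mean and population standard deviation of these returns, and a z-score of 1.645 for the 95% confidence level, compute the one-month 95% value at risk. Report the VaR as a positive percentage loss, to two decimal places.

4.17

Mean return r̄ = 4.40 / 6 = 0.7333%
Σ(r − r̄)² = 53.3333; population σ = √(53.3333/6) = 2.9814%
VaR = −(r̄ − z·σ) = −(0.7333 − 1.645 × 2.9814) = −(-4.1711) = 4.1711%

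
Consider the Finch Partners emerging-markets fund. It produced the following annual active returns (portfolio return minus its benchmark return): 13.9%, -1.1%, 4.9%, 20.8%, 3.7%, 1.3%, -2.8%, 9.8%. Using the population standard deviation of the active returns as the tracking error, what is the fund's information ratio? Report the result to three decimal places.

Mean return r̄ = 50.50 / 8 = 6.3125%
Σ(r − r̄)² = (13.9 − 6.3125)² + (-1.1 − 6.3125)² + … = 451.5488
population σ = √(451.5488 / 8) = √56.4436 = 7.5129%
IR = r̄ / tracking error = 6.3125 / 7.5129 = 0.8402

0.840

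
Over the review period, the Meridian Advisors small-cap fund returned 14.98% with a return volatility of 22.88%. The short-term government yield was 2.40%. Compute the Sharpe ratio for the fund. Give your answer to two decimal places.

Sharpe = (Rp − Rf) / σp = (14.98% − 2.40%) / 22.88% = 12.58% / 22.88% = 0.5498

0.55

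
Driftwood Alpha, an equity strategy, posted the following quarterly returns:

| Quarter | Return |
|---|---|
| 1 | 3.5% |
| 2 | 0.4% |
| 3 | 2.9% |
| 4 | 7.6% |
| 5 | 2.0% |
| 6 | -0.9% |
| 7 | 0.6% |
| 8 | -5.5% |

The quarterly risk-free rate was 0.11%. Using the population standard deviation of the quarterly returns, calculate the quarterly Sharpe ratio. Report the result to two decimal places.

r̄ = (3.5 + 0.4 + 2.9 + 7.6 + 2 − 0.9 + 0.6 − 5.5) / 8 = 1.3250%
Population std dev = √[99.9550 / 8] = 3.5347%
Sharpe = (r̄ − rf) / σ = (1.3250 − 0.11) / 3.5347 = 1.2150 / 3.5347 = 0.3437

0.34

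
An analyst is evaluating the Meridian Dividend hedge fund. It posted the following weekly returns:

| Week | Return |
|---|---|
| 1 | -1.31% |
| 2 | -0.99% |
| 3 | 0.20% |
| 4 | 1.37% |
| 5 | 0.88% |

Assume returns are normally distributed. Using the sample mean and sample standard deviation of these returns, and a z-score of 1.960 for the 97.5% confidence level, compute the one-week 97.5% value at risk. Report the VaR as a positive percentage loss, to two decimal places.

2.24

μ = (-1.31 − 0.99 + 0.2 + 1.37 + 0.88) / 5 = 0.150 / 5 = 0.0300%
Sample std dev = √[5.3830 / 4] = 1.1601%
VaR = −(μ − z·σ) = −(0.0300 − 1.960 × 1.1601) = −(-2.2438) = 2.2438%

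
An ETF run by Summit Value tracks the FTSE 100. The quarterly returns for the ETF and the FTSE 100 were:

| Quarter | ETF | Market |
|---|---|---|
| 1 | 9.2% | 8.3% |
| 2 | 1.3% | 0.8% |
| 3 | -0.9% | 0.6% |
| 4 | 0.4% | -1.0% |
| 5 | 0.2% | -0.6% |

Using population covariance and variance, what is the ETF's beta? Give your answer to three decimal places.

r̄p = 2.0400%,  r̄m = 1.6200%
Cov = Σ(rp − r̄p)(rm − r̄m) / 5 = 11.9632
Var(rm) = Σ(rm − r̄m)² / 5 = 11.6256
β = Cov / Var = 11.9632 / 11.6256 = 1.0290

1.029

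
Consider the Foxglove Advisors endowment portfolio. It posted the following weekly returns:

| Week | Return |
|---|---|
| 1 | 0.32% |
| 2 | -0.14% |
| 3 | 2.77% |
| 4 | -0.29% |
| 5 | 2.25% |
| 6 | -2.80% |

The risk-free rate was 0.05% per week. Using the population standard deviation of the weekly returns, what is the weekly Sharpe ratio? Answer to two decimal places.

0.17

Mean return r̄ = 2.110 / 6 = 0.3517%
Σ(r − r̄)² = 20.0395; population σ = √(20.0395/6) = 1.8275%
Sharpe = (r̄ − rf) / σ = (0.3517 − 0.05) / 1.8275 = 0.3017 / 1.8275 = 0.1651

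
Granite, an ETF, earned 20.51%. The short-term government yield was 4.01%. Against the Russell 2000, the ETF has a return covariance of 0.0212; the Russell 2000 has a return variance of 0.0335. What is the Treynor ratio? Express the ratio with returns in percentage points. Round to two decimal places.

26.07

β = Cov / Var = 0.0212 / 0.0335 = 0.6328
Treynor = (Rp − Rf) / β = (20.51% − 4.01%) / 0.6328 = 16.50 / 0.6328 = 26.0746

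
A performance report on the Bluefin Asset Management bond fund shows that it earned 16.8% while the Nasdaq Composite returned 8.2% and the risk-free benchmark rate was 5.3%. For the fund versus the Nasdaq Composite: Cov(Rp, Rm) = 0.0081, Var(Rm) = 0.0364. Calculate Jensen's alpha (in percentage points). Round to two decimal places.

β = Cov / Var = 0.0081 / 0.0364 = 0.2225
E[R] = Rf + β(Rm − Rf) = 5.3% + 0.2225 × (8.2% − 5.3%) = 5.9453%
α = Rp − E[R] = 16.8% − 5.9453% = 10.8547

10.85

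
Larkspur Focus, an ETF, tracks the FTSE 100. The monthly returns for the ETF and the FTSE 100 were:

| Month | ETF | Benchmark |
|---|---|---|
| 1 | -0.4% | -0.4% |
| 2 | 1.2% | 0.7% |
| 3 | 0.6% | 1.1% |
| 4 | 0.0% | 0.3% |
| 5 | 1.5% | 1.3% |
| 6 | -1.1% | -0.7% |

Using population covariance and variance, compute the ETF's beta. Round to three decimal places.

1.136

r̄p = 0.3000%,  r̄m = 0.3833%
Cov = Σ(rp − r̄p)(rm − r̄m) / 6 = 0.6150
Var(rm) = Σ(rm − r̄m)² / 6 = 0.5414
β = Cov / Var = 0.6150 / 0.5414 = 1.1359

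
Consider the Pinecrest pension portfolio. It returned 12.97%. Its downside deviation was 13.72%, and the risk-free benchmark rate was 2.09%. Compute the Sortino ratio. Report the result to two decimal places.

Sortino = (Rp − Rf) / σd = (12.97% − 2.09%) / 13.72% = 10.88% / 13.72% = 0.7930

0.79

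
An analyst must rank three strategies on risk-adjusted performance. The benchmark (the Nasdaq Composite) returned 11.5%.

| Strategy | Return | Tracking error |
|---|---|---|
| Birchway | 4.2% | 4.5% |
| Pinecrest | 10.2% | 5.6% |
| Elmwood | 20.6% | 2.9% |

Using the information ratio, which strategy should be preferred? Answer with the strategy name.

Elmwood

Birchway: IR = (4.2% − 11.5%) / 4.5% = -1.622
Pinecrest: IR = (10.2% − 11.5%) / 5.6% = -0.232
Elmwood: IR = (20.6% − 11.5%) / 2.9% = 3.138
Highest: Elmwood (3.138).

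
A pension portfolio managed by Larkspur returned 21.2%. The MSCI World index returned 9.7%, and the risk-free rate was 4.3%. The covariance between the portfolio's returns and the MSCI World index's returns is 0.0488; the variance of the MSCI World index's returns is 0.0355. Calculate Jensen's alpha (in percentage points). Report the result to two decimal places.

β = Cov / Var = 0.0488 / 0.0355 = 1.3746
E[R] = Rf + β(Rm − Rf) = 4.3% + 1.3746 × (9.7% − 4.3%) = 11.7228%
α = Rp − E[R] = 21.2% − 11.7228% = 9.4772

9.48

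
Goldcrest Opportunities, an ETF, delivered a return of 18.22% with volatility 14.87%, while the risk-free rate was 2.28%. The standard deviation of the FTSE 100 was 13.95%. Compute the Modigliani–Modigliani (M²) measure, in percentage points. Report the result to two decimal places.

17.23

Sharpe = (Rp − Rf) / σp = (18.22% − 2.28%) / 14.87% = 1.0720
M² = Rf + Sharpe × σm = 2.28% + 1.0720 × 13.95% = 17.2344%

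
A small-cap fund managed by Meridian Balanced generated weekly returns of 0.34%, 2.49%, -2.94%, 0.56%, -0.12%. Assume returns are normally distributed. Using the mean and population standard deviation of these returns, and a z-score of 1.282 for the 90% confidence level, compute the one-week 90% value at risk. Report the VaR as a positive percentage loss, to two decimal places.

r̄ = (0.34 + 2.49 − 2.94 + 0.56 − 0.12) / 5 = 0.0660%
Σ(r − r̄)² = 15.2655; population σ = √(15.2655/5) = 1.7473%
VaR = −(r̄ − z·σ) = −(0.0660 − 1.282 × 1.7473) = −(-2.1740) = 2.1740%

2.17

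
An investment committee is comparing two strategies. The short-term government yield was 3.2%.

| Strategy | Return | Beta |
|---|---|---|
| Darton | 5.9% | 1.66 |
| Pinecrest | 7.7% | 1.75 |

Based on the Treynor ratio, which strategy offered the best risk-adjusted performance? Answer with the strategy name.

Pinecrest

Darton: Treynor = (5.9% − 3.2%) / 1.66 = 1.627
Pinecrest: Treynor = (7.7% − 3.2%) / 1.75 = 2.571
Highest: Pinecrest (2.571).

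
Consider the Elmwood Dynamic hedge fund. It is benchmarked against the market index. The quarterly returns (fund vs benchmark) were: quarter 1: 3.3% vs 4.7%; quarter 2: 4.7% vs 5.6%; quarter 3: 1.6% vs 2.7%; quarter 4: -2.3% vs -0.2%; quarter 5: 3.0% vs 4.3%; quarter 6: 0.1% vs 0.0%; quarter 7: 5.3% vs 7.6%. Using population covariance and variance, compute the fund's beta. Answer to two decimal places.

0.89

r̄p = 2.2429%,  r̄m = 3.5286%
Cov = Σ(rp − r̄p)(rm − r̄m) / 7 = 6.3416
Var(rm) = Σ(rm − r̄m)² / 7 = 7.1249
β = Cov / Var = 6.3416 / 7.1249 = 0.8901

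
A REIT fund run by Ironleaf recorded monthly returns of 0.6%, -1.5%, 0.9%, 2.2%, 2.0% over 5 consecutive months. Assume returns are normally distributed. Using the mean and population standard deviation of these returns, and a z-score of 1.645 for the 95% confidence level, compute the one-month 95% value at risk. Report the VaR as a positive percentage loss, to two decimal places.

1.33

r̄ = (0.6 − 1.5 + 0.9 + 2.2 + 2) / 5 = 0.8400%
Population std dev = √[8.7320 / 5] = 1.3215%
VaR = −(r̄ − z·σ) = −(0.8400 − 1.645 × 1.3215) = −(-1.3339) = 1.3339%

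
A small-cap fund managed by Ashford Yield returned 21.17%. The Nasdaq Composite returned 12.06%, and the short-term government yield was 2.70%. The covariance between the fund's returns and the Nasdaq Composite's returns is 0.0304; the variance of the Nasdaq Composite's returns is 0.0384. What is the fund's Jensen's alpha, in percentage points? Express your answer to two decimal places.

β = Cov / Var = 0.0304 / 0.0384 = 0.7917
E[R] = Rf + β(Rm − Rf) = 2.70% + 0.7917 × (12.06% − 2.70%) = 10.1103%
α = Rp − E[R] = 21.17% − 10.1103% = 11.0597

11.06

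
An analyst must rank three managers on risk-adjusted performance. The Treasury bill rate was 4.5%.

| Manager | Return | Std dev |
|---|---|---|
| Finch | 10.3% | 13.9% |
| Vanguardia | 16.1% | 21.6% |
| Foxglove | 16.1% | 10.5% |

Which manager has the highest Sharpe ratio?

Finch: Sharpe ratio = (10.3% − 4.5%) / 13.9% = 0.417
Vanguardia: Sharpe ratio = (16.1% − 4.5%) / 21.6% = 0.537
Foxglove: Sharpe ratio = (16.1% − 4.5%) / 10.5% = 1.105
Highest: Foxglove (1.105).

Foxglove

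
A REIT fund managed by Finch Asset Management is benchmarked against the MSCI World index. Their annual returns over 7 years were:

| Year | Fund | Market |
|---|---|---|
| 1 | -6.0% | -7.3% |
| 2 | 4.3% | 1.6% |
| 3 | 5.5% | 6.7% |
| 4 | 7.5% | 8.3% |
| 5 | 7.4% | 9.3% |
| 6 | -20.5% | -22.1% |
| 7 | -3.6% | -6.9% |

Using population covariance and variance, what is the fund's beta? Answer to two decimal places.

r̄p = -0.7714%,  r̄m = -1.4857%
Cov = Σ(rp − r̄p)(rm − r̄m) / 7 = 98.3524
Var(rm) = Σ(rm − r̄m)² / 7 = 110.9555
β = Cov / Var = 98.3524 / 110.9555 = 0.8864

0.89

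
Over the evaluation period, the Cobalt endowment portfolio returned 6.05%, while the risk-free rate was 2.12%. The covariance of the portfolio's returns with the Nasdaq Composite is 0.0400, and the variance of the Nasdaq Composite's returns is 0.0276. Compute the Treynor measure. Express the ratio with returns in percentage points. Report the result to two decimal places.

2.71

β = Cov / Var = 0.0400 / 0.0276 = 1.4493
Treynor = (Rp − Rf) / β = (6.05% − 2.12%) / 1.4493 = 3.93 / 1.4493 = 2.7117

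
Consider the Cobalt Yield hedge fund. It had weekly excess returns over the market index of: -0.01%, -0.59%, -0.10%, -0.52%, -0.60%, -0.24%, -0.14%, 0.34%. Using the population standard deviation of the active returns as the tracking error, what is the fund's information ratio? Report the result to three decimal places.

μ = (-0.01 − 0.59 − 0.1 − 0.52 − 0.6 − 0.24 − 0.14 + 0.34) / 8 = -0.2325%
Population σ = √[Σ(r − μ)² / 8] = √[0.7490 / 8] = √0.0936 = 0.3059%
IR = μ / tracking error = -0.2325 / 0.3059 = -0.7601

-0.760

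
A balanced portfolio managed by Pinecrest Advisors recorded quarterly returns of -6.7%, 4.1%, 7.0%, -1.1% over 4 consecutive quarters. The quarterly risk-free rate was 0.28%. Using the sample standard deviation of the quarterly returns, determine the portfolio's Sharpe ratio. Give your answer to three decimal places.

0.090

Mean return r̄ = 3.30 / 4 = 0.8250%
Sample std dev = √[109.1875 / 3] = 6.0329%
Sharpe = (r̄ − rf) / σ = (0.8250 − 0.28) / 6.0329 = 0.5450 / 6.0329 = 0.0903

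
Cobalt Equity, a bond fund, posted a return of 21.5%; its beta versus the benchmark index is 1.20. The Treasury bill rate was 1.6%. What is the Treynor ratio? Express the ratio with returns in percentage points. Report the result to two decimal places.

Treynor = (Rp − Rf) / β = (21.5% − 1.6%) / 1.20 = 19.90 / 1.20 = 16.5833

16.58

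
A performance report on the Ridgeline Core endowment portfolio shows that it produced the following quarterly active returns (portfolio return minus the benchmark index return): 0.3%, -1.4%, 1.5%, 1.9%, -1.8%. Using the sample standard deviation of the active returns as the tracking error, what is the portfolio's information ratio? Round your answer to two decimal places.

Mean return μ = 0.50 / 5 = 0.1000%
Σ(r − μ)² = 11.1000; sample σ = √(11.1000/4) = 1.6658%
IR = μ / tracking error = 0.1000 / 1.6658 = 0.0600

0.06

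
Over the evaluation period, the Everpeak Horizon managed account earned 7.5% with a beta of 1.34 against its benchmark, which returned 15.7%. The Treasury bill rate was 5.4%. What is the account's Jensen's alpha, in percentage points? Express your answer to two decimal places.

-11.70

CAPM expected return = Rf + β(Rm − Rf) = 5.4% + 1.34 × (15.7% − 5.4%) = 5.4 + 1.34 × 10.30 = 19.2020%
Jensen's α = Rp − E[R] = 7.5% − 19.2020% = -11.7020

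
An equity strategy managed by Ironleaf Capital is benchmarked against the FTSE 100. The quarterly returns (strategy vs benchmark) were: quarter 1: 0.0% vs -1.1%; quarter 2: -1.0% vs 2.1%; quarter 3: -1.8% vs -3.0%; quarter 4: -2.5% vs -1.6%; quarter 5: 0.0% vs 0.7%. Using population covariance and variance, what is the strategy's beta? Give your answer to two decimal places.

0.26

r̄p = -1.0600%,  r̄m = -0.5800%
Cov = Σ(rp − r̄p)(rm − r̄m) / 5 = 0.8452
Var(rm) = Σ(rm − r̄m)² / 5 = 3.1976
β = Cov / Var = 0.8452 / 3.1976 = 0.2643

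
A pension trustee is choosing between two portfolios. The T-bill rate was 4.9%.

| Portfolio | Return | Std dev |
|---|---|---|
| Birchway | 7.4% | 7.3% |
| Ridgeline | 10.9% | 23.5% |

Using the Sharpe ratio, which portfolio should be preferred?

Birchway

Birchway: Sharpe ratio = (7.4% − 4.9%) / 7.3% = 0.342
Ridgeline: Sharpe ratio = (10.9% − 4.9%) / 23.5% = 0.255
Highest: Birchway (0.342).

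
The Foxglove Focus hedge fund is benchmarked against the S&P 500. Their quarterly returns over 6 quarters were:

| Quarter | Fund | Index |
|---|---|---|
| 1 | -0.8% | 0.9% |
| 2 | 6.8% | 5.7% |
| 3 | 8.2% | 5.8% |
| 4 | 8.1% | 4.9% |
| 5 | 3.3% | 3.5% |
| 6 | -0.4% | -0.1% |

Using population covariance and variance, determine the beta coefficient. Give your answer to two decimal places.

r̄p = 4.2000%,  r̄m = 3.4500%
Cov = Σ(rp − r̄p)(rm − r̄m) / 6 = 8.3233
Var(rm) = Σ(rm − r̄m)² / 6 = 5.2992
β = Cov / Var = 8.3233 / 5.2992 = 1.5707

1.57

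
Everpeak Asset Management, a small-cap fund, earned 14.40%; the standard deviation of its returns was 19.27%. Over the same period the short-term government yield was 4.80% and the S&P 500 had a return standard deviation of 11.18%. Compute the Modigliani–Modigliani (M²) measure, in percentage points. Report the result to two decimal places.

Sharpe = (Rp − Rf) / σp = (14.40% − 4.80%) / 19.27% = 0.4982
M² = Rf + Sharpe × σm = 4.80% + 0.4982 × 11.18% = 10.3699%

10.37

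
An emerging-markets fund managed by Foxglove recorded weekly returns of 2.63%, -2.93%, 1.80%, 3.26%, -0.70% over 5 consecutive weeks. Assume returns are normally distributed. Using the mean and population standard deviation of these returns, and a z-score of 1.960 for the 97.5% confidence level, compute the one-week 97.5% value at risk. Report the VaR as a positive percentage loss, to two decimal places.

Mean return r̄ = 4.060 / 5 = 0.8120%
Σ(r − r̄)² = 26.5627; population σ = √(26.5627/5) = 2.3049%
VaR = −(r̄ − z·σ) = −(0.8120 − 1.960 × 2.3049) = −(-3.7056) = 3.7056%

3.71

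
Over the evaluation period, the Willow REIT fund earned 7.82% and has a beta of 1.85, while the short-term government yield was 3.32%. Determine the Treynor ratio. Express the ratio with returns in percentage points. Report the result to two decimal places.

2.43

Treynor = (Rp − Rf) / β = (7.82% − 3.32%) / 1.85 = 4.50 / 1.85 = 2.4324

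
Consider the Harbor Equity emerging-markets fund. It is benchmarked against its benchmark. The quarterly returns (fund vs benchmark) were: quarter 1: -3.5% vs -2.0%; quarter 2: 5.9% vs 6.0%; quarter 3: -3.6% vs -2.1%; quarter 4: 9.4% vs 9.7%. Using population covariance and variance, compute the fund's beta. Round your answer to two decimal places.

r̄p = 2.0500%,  r̄m = 2.9000%
Cov = Σ(rp − r̄p)(rm − r̄m) / 4 = 29.3400
Var(rm) = Σ(rm − r̄m)² / 4 = 26.2150
β = Cov / Var = 29.3400 / 26.2150 = 1.1192

1.12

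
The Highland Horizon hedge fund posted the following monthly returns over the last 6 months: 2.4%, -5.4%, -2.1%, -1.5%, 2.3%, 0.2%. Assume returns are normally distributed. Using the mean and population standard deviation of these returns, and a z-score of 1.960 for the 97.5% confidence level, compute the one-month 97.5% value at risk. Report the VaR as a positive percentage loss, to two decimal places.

Mean return r̄ = -4.10 / 6 = -0.6833%
Σ(r − r̄)² = (2.4 − (-0.6833))² + (-5.4 − (-0.6833))² + (-2.1 − (-0.6833))² + … = 44.1083
population σ = √(44.1083 / 6) = √7.3514 = 2.7113%
VaR = −(r̄ − z·σ) = −(-0.6833 − 1.960 × 2.7113) = −(-5.9974) = 5.9974%

6.00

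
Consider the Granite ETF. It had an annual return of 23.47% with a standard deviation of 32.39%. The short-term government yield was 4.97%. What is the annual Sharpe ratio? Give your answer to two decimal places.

0.57

Sharpe = (Rp − Rf) / σp = (23.47% − 4.97%) / 32.39% = 18.50% / 32.39% = 0.5712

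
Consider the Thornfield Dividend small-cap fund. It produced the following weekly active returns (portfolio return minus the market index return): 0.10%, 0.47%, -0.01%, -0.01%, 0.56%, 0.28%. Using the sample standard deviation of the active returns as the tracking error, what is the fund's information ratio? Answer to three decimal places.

0.944

Mean return μ = 1.390 / 6 = 0.2317%
Sample std dev = √[0.3011 / 5] = 0.2454%
IR = μ / tracking error = 0.2317 / 0.2454 = 0.9442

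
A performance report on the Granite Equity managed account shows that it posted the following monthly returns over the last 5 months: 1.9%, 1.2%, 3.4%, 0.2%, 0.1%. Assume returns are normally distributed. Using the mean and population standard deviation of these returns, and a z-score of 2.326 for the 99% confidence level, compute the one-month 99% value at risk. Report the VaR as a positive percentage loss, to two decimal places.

1.47

Mean return r̄ = 6.80 / 5 = 1.3600%
Σ(r − r̄)² = (1.9 − 1.3600)² + (1.2 − 1.3600)² + (3.4 − 1.3600)² + … = 7.4120
σ = √[7.4120 / 5] = 1.2175%
VaR = −(r̄ − z·σ) = −(1.3600 − 2.326 × 1.2175) = −(-1.4719) = 1.4719%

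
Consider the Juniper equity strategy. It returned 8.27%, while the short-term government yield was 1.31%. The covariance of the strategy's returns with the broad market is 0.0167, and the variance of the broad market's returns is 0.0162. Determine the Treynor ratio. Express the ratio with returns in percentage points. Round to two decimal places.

6.75

β = Cov / Var = 0.0167 / 0.0162 = 1.0309
Treynor = (Rp − Rf) / β = (8.27% − 1.31%) / 1.0309 = 6.96 / 1.0309 = 6.7514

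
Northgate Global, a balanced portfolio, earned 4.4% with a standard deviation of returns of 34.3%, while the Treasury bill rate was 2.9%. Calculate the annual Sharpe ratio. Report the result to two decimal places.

Sharpe = (Rp − Rf) / σp = (4.4% − 2.9%) / 34.3% = 1.50% / 34.3% = 0.0437

0.04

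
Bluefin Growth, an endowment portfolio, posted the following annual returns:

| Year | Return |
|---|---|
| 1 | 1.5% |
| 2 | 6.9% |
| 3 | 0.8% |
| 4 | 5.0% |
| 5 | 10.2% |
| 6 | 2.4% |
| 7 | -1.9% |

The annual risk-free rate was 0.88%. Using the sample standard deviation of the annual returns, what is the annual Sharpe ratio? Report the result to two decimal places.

μ = (1.5 + 6.9 + 0.8 + 5 + 10.2 + 2.4 − 1.9) / 7 = 24.90 / 7 = 3.5571%
Sample std dev = √[100.3371 / 6] = 4.0894%
Sharpe = (μ − rf) / σ = (3.5571 − 0.88) / 4.0894 = 2.6771 / 4.0894 = 0.6546

0.65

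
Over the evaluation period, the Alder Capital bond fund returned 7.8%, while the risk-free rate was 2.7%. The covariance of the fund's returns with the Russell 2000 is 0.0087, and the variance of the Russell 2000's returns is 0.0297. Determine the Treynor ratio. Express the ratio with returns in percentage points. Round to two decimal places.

β = Cov / Var = 0.0087 / 0.0297 = 0.2929
Treynor = (Rp − Rf) / β = (7.8% − 2.7%) / 0.2929 = 5.10 / 0.2929 = 17.4121

17.41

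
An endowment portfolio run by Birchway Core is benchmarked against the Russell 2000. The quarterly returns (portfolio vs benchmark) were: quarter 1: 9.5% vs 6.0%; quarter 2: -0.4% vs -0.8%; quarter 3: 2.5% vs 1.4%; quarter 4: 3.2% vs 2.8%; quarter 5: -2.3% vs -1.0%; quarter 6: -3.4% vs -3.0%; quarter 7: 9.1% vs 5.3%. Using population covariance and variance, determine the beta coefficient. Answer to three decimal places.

r̄p = 2.6000%,  r̄m = 1.5286%
Cov = Σ(rp − r̄p)(rm − r̄m) / 7 = 14.6700
Var(rm) = Σ(rm − r̄m)² / 7 = 9.7392
β = Cov / Var = 14.6700 / 9.7392 = 1.5063

1.506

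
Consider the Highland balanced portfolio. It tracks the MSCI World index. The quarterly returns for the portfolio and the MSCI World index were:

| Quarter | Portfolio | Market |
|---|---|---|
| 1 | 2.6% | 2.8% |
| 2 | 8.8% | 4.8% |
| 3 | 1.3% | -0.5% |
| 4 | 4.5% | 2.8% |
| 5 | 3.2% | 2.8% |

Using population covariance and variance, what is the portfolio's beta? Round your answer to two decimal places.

r̄p = 4.0800%,  r̄m = 2.5400%
Cov = Σ(rp − r̄p)(rm − r̄m) / 5 = 3.7228
Var(rm) = Σ(rm − r̄m)² / 5 = 2.9104
β = Cov / Var = 3.7228 / 2.9104 = 1.2791

1.28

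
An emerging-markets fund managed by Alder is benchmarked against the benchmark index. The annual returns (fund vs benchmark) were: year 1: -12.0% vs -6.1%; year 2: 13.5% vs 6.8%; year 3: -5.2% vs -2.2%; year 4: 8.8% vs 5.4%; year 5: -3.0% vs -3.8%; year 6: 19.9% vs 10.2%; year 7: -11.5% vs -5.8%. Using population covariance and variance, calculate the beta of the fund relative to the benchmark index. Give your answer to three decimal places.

1.869

r̄p = 1.5000%,  r̄m = 0.6429%
Cov = Σ(rp − r̄p)(rm − r̄m) / 7 = 71.1843
Var(rm) = Σ(rm − r̄m)² / 7 = 38.0967
β = Cov / Var = 71.1843 / 38.0967 = 1.8685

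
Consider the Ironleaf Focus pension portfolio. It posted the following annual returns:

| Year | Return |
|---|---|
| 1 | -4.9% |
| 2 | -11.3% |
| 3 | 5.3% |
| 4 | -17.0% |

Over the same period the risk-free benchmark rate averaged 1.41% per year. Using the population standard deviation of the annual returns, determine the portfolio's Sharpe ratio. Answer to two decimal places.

Mean return r̄ = -27.90 / 4 = -6.9750%
Population std dev = √[274.1875 / 4] = 8.2793%
Sharpe = (r̄ − rf) / σ = (-6.9750 − 1.41) / 8.2793 = -8.3850 / 8.2793 = -1.0128

-1.01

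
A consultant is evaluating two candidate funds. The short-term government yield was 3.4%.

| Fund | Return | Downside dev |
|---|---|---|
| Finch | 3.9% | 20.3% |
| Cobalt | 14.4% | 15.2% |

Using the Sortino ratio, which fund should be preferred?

Finch: Sortino ratio = (3.9% − 3.4%) / 20.3% = 0.025
Cobalt: Sortino ratio = (14.4% − 3.4%) / 15.2% = 0.724
Highest: Cobalt (0.724).

Cobalt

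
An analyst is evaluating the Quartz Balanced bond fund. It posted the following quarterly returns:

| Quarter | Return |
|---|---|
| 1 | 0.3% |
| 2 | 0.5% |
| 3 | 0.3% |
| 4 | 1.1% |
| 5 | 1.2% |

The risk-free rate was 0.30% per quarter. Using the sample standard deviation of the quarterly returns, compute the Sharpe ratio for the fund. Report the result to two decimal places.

Mean return r̄ = 3.40 / 5 = 0.6800%
Σ(r − r̄)² = 0.7680; sample σ = √(0.7680/4) = 0.4382%
Sharpe = (r̄ − rf) / σ = (0.6800 − 0.3) / 0.4382 = 0.3800 / 0.4382 = 0.8672

0.87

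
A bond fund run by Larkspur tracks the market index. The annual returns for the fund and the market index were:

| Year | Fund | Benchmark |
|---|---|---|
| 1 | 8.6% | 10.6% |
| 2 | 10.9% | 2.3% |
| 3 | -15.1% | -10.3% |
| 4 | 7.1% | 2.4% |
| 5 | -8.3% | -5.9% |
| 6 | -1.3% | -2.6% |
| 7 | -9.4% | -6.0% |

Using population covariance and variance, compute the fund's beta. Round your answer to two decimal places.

r̄p = -1.0714%,  r̄m = -1.3571%
Cov = Σ(rp − r̄p)(rm − r̄m) / 7 = 55.3388
Var(rm) = Σ(rm − r̄m)² / 7 = 42.0253
β = Cov / Var = 55.3388 / 42.0253 = 1.3168

1.32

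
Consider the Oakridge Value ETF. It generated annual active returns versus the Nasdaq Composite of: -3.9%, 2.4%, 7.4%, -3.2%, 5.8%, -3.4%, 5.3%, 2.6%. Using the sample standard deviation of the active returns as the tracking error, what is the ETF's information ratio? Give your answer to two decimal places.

r̄ = (-3.9 + 2.4 + 7.4 − 3.2 + 5.8 − 3.4 + 5.3 + 2.6) / 8 = 1.6250%
Σ(r − r̄)² = (-3.9 − 1.6250)² + (2.4 − 1.6250)² + (7.4 − 1.6250)² + … = 144.8950
σ = √[144.8950 / 7] = 4.5496%
IR = r̄ / tracking error = 1.6250 / 4.5496 = 0.3572

0.36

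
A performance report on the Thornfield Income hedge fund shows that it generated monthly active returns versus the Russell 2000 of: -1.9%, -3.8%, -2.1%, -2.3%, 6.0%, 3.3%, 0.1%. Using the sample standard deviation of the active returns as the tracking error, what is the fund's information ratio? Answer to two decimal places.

-0.03

μ = (-1.9 − 3.8 − 2.1 − 2.3 + 6 + 3.3 + 0.1) / 7 = -0.70 / 7 = -0.1000%
Σ(r − μ)² = (-1.9 − (-0.1000))² + (-3.8 − (-0.1000))² + (-2.1 − (-0.1000))² + … = 74.5800
sample σ = √(74.5800 / 6) = √12.4300 = 3.5256%
IR = μ / tracking error = -0.1000 / 3.5256 = -0.0284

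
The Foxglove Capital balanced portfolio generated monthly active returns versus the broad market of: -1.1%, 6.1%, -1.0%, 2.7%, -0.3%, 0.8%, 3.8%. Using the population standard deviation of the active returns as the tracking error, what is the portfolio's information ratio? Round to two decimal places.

0.62

Mean return μ = 11.00 / 7 = 1.5714%
Σ(r − μ)² = (-1.1 − 1.5714)² + (6.1 − 1.5714)² + (-1 − 1.5714)² + … = 44.5943
population σ = √(44.5943 / 7) = √6.3706 = 2.5240%
IR = μ / tracking error = 1.5714 / 2.5240 = 0.6226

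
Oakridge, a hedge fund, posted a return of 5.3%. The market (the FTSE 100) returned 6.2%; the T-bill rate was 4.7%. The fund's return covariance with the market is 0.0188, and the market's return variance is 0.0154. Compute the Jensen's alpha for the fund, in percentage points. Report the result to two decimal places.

β = Cov / Var = 0.0188 / 0.0154 = 1.2208
E[R] = Rf + β(Rm − Rf) = 4.7% + 1.2208 × (6.2% − 4.7%) = 6.5312%
α = Rp − E[R] = 5.3% − 6.5312% = -1.2312

-1.23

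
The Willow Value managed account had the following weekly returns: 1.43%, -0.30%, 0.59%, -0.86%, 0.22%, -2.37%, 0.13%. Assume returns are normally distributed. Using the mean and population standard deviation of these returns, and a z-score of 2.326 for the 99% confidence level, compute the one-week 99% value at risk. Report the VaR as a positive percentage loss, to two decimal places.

2.76

Mean return μ = -1.160 / 7 = -0.1657%
Population std dev = √[8.7126 / 7] = 1.1156%
VaR = −(μ − z·σ) = −(-0.1657 − 2.326 × 1.1156) = −(-2.7606) = 2.7606%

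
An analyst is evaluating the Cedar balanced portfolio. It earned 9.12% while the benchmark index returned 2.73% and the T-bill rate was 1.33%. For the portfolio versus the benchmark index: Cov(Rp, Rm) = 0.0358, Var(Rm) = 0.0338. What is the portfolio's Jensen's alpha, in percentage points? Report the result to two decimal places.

6.31

β = Cov / Var = 0.0358 / 0.0338 = 1.0592
E[R] = Rf + β(Rm − Rf) = 1.33% + 1.0592 × (2.73% − 1.33%) = 2.8129%
α = Rp − E[R] = 9.12% − 2.8129% = 6.3071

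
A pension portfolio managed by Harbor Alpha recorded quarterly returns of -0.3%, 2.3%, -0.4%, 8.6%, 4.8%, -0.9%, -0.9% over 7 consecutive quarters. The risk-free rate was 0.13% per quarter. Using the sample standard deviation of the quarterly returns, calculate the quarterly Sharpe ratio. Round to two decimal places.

0.48

μ = (-0.3 + 2.3 − 0.4 + 8.6 + 4.8 − 0.9 − 0.9) / 7 = 1.8857%
Σ(r − μ)² = 79.2686; sample σ = √(79.2686/6) = 3.6348%
Sharpe = (μ − rf) / σ = (1.8857 − 0.13) / 3.6348 = 1.7557 / 3.6348 = 0.4830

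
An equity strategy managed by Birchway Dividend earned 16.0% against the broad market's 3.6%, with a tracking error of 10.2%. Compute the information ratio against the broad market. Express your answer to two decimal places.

1.22

IR = (Rp − Rb) / TE = (16.0% − 3.6%) / 10.2% = 12.40% / 10.2% = 1.2157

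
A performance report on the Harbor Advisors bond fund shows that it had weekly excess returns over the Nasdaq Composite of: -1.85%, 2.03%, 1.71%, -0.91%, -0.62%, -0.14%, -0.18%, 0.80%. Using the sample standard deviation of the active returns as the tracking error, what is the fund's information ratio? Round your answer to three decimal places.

r̄ = (-1.85 + 2.03 + 1.71 − 0.91 − 0.62 − 0.14 − 0.18 + 0.8) / 8 = 0.840 / 8 = 0.1050%
Σ(r − r̄)² = 12.2838; sample σ = √(12.2838/7) = 1.3247%
IR = r̄ / tracking error = 0.1050 / 1.3247 = 0.0793

0.079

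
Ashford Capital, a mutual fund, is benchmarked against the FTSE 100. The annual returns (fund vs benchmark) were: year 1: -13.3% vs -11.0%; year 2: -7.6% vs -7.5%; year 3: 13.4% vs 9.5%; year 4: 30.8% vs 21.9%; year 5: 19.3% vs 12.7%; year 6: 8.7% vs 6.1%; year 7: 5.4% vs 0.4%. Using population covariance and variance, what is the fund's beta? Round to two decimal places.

r̄p = 8.1000%,  r̄m = 4.5857%
Cov = Σ(rp − r̄p)(rm − r̄m) / 7 = 149.3500
Var(rm) = Σ(rm − r̄m)² / 7 = 114.0812
β = Cov / Var = 149.3500 / 114.0812 = 1.3092

1.31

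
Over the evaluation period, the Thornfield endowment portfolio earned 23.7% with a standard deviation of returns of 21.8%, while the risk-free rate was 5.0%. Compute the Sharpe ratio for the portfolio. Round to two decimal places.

0.86

Sharpe = (Rp − Rf) / σp = (23.7% − 5.0%) / 21.8% = 18.70% / 21.8% = 0.8578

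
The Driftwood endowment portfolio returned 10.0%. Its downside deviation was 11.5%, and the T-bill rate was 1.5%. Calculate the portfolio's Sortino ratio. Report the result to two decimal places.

Sortino = (Rp − Rf) / σd = (10.0% − 1.5%) / 11.5% = 8.50% / 11.5% = 0.7391

0.74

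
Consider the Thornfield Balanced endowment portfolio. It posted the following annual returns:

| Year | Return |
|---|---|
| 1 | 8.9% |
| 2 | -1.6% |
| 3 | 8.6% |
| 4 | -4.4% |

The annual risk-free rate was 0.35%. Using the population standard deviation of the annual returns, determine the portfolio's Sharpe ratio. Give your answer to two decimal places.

r̄ = (8.9 − 1.6 + 8.6 − 4.4) / 4 = 2.8750%
Population std dev = √[142.0275 / 4] = 5.9588%
Sharpe = (r̄ − rf) / σ = (2.8750 − 0.35) / 5.9588 = 2.5250 / 5.9588 = 0.4237

0.42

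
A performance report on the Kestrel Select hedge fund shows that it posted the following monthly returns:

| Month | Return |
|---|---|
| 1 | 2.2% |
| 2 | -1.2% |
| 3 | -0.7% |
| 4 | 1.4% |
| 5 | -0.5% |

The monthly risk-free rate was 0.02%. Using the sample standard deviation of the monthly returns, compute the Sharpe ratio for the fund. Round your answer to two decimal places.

Mean return r̄ = 1.20 / 5 = 0.2400%
Σ(r − r̄)² = (2.2 − 0.2400)² + (-1.2 − 0.2400)² + … = 8.6920
σ = √[8.6920 / 4] = 1.4741%
Sharpe = (r̄ − rf) / σ = (0.2400 − 0.02) / 1.4741 = 0.2200 / 1.4741 = 0.1492

0.15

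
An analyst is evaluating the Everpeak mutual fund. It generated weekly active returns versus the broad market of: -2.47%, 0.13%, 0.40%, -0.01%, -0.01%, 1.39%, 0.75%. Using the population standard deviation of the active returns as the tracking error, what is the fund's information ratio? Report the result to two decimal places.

r̄ = (-2.47 + 0.13 + 0.4 − 0.01 − 0.01 + 1.39 + 0.75) / 7 = 0.0257%
Σ(r − r̄)² = (-2.47 − 0.0257)² + (0.13 − 0.0257)² + … = 8.7680
population σ = √(8.7680 / 7) = √1.2526 = 1.1192%
IR = r̄ / tracking error = 0.0257 / 1.1192 = 0.0230

0.02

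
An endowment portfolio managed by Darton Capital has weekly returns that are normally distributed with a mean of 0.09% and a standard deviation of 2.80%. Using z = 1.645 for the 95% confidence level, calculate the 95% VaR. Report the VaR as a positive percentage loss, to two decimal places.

VaR (as % loss) = −(μ − z·σ) = −(0.09% − 1.645 × 2.80%) = −(-4.5160%) = 4.5160%

4.52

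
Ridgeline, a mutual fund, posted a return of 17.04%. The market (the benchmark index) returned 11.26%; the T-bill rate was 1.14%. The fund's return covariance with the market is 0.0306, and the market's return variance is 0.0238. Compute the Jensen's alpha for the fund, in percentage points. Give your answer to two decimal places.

β = Cov / Var = 0.0306 / 0.0238 = 1.2857
E[R] = Rf + β(Rm − Rf) = 1.14% + 1.2857 × (11.26% − 1.14%) = 14.1513%
α = Rp − E[R] = 17.04% − 14.1513% = 2.8887

2.89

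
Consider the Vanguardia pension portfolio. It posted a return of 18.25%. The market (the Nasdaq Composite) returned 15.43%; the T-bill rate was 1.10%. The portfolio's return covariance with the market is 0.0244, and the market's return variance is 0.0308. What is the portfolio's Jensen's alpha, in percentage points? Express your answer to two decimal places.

5.80

β = Cov / Var = 0.0244 / 0.0308 = 0.7922
E[R] = Rf + β(Rm − Rf) = 1.10% + 0.7922 × (15.43% − 1.10%) = 12.4522%
α = Rp − E[R] = 18.25% − 12.4522% = 5.7978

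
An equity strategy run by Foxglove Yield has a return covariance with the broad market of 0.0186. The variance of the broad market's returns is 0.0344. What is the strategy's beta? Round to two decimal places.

0.54

β = Cov(Rp, Rm) / Var(Rm) = 0.0186 / 0.0344 = 0.5407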